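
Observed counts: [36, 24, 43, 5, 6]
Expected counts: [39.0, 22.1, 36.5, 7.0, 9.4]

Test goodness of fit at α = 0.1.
Chi-square goodness of fit test:
H₀: observed counts match expected distribution
H₁: observed counts differ from expected distribution
df = k - 1 = 4
χ² = Σ(O - E)²/E
   = (36 - 39.0)²/39.0 + (24 - 22.1)²/22.1 + (43 - 36.5)²/36.5 + (5 - 7.0)²/7.0 + (6 - 9.4)²/9.4
   = 0.231 + 0.163 + 1.158 + 0.571 + 1.230
   = 3.35
p-value = 0.5006

Since p-value > α = 0.1, we fail to reject H₀.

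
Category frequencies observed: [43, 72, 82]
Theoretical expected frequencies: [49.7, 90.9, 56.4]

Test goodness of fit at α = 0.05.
Chi-square goodness of fit test:
H₀: observed counts match expected distribution
H₁: observed counts differ from expected distribution
df = k - 1 = 2
χ² = Σ(O - E)²/E
   = (43 - 49.7)²/49.7 + (72 - 90.9)²/90.9 + (82 - 56.4)²/56.4
   = 0.903 + 3.930 + 11.620
   = 16.45
p-value = 0.0003

Since p-value < α = 0.05, we reject H₀.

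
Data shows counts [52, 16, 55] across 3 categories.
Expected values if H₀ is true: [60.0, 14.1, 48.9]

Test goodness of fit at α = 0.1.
Chi-square goodness of fit test:
H₀: observed counts match expected distribution
H₁: observed counts differ from expected distribution
df = k - 1 = 2
χ² = Σ(O - E)²/E
   = (52 - 60.0)²/60.0 + (16 - 14.1)²/14.1 + (55 - 48.9)²/48.9
   = 1.067 + 0.256 + 0.761
   = 2.08
p-value = 0.3528

Since p-value > α = 0.1, we fail to reject H₀.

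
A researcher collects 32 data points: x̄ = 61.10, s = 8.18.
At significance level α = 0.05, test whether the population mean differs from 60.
One-sample t-test:
H₀: μ = 60
H₁: μ ≠ 60
df = n - 1 = 31
t = (x̄ - μ₀) / (s/√n) = (61.10 - 60) / (8.18/√32) = 0.761
p-value = 0.4526

Since p-value > α = 0.05, we fail to reject H₀.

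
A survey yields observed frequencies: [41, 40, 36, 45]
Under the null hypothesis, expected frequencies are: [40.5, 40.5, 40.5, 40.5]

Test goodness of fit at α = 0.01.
Chi-square goodness of fit test:
H₀: observed counts match expected distribution
H₁: observed counts differ from expected distribution
df = k - 1 = 3
χ² = Σ(O - E)²/E
   = (41 - 40.5)²/40.5 + (40 - 40.5)²/40.5 + (36 - 40.5)²/40.5 + (45 - 40.5)²/40.5
   = 0.006 + 0.006 + 0.500 + 0.500
   = 1.01
p-value = 0.7983

Since p-value > α = 0.01, we fail to reject H₀.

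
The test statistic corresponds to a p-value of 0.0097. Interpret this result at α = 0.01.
Since p = 0.0097 < α = 0.01, reject H₀.
There is sufficient evidence to reject the null hypothesis; the result is statistically significant at the 0.01 level.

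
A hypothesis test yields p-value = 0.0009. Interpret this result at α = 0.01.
Since p = 0.0009 < α = 0.01, reject H₀.
There is sufficient evidence to reject the null hypothesis; the result is statistically significant at the 0.01 level.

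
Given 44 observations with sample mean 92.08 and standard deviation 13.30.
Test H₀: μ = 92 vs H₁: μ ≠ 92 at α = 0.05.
One-sample t-test:
H₀: μ = 92
H₁: μ ≠ 92
df = n - 1 = 43
t = (x̄ - μ₀) / (s/√n) = (92.08 - 92) / (13.30/√44) = 0.040
p-value = 0.9684

Since p-value > α = 0.05, we fail to reject H₀.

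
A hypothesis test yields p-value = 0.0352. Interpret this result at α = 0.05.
Since p = 0.0352 < α = 0.05, reject H₀.
There is sufficient evidence to reject the null hypothesis; the result is statistically significant at the 0.05 level.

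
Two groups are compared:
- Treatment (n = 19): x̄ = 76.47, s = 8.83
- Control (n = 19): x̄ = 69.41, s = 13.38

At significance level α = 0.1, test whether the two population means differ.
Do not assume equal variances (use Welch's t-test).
Welch's two-sample t-test:
H₀: μ₁ = μ₂
H₁: μ₁ ≠ μ₂
s₁²/n₁ = 8.83²/19 = 4.1036,  s₂²/n₂ = 13.38²/19 = 9.4223
SE = √(s₁²/n₁ + s₂²/n₂) = √(4.1036 + 9.4223) = 3.6778
df (Welch-Satterthwaite) = (s₁²/n₁ + s₂²/n₂)² / [(s₁²/n₁)²/(n₁-1) + (s₂²/n₂)²/(n₂-1)] ≈ 31.18
t = (x̄₁ - x̄₂) / SE = (76.47 - 69.41) / 3.6778 = 7.06 / 3.6778 = 1.920
p-value = 0.0641

Since p-value < α = 0.1, we reject H₀.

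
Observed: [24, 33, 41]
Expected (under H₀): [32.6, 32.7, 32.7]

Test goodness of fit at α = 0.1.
Chi-square goodness of fit test:
H₀: observed counts match expected distribution
H₁: observed counts differ from expected distribution
df = k - 1 = 2
χ² = Σ(O - E)²/E
   = (24 - 32.6)²/32.6 + (33 - 32.7)²/32.7 + (41 - 32.7)²/32.7
   = 2.269 + 0.003 + 2.107
   = 4.38
p-value = 0.1120

Since p-value > α = 0.1, we fail to reject H₀.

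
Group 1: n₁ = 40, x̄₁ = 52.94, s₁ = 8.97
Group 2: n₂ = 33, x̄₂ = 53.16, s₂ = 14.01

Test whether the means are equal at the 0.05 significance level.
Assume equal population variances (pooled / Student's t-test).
Student's two-sample t-test (equal variances):
H₀: μ₁ = μ₂
H₁: μ₁ ≠ μ₂
df = n₁ + n₂ - 2 = 71
Pooled variance s_p² = [(n₁-1)s₁² + (n₂-1)s₂²] / (n₁ + n₂ - 2) = [(39)(8.97²) + (32)(14.01²)] / 71 = 132.6611
SE = √(s_p²(1/n₁ + 1/n₂)) = √(132.6611 × (1/40 + 1/33)) = 2.7086
t = (x̄₁ - x̄₂) / SE = (52.94 - 53.16) / 2.7086 = -0.22 / 2.7086 = -0.081
p-value = 0.9355

Since p-value > α = 0.05, we fail to reject H₀.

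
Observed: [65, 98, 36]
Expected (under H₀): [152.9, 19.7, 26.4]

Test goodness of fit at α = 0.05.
Chi-square goodness of fit test:
H₀: observed counts match expected distribution
H₁: observed counts differ from expected distribution
df = k - 1 = 2
χ² = Σ(O - E)²/E
   = (65 - 152.9)²/152.9 + (98 - 19.7)²/19.7 + (36 - 26.4)²/26.4
   = 50.532 + 311.213 + 3.491
   = 365.24
p-value < 0.0001

Since p-value < α = 0.05, we reject H₀.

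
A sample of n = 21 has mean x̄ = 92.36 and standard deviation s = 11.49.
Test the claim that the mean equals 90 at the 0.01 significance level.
One-sample t-test:
H₀: μ = 90
H₁: μ ≠ 90
df = n - 1 = 20
t = (x̄ - μ₀) / (s/√n) = (92.36 - 90) / (11.49/√21) = 0.941
p-value = 0.3578

Since p-value > α = 0.01, we fail to reject H₀.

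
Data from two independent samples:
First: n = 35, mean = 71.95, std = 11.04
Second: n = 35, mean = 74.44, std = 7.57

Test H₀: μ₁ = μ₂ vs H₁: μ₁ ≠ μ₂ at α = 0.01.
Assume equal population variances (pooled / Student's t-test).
Student's two-sample t-test (equal variances):
H₀: μ₁ = μ₂
H₁: μ₁ ≠ μ₂
df = n₁ + n₂ - 2 = 68
Pooled variance s_p² = [(n₁-1)s₁² + (n₂-1)s₂²] / (n₁ + n₂ - 2) = [(34)(11.04²) + (34)(7.57²)] / 68 = 89.5932
SE = √(s_p²(1/n₁ + 1/n₂)) = √(89.5932 × (1/35 + 1/35)) = 2.2627
t = (x̄₁ - x̄₂) / SE = (71.95 - 74.44) / 2.2627 = -2.49 / 2.2627 = -1.100
p-value = 0.2750

Since p-value > α = 0.01, we fail to reject H₀.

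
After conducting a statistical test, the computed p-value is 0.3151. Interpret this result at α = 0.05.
Since p = 0.3151 > α = 0.05, fail to reject H₀.
There is insufficient evidence to reject the null hypothesis; the result is not statistically significant at the 0.05 level.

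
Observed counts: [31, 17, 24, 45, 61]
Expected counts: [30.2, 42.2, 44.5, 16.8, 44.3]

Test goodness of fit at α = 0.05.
Chi-square goodness of fit test:
H₀: observed counts match expected distribution
H₁: observed counts differ from expected distribution
df = k - 1 = 4
χ² = Σ(O - E)²/E
   = (31 - 30.2)²/30.2 + (17 - 42.2)²/42.2 + (24 - 44.5)²/44.5 + (45 - 16.8)²/16.8 + (61 - 44.3)²/44.3
   = 0.021 + 15.048 + 9.444 + 47.336 + 6.295
   = 78.14
p-value < 0.0001

Since p-value < α = 0.05, we reject H₀.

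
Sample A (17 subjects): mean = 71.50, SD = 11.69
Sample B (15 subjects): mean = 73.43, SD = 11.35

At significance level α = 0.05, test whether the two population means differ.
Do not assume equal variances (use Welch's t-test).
Welch's two-sample t-test:
H₀: μ₁ = μ₂
H₁: μ₁ ≠ μ₂
s₁²/n₁ = 11.69²/17 = 8.0386,  s₂²/n₂ = 11.35²/15 = 8.5882
SE = √(s₁²/n₁ + s₂²/n₂) = √(8.0386 + 8.5882) = 4.0776
df (Welch-Satterthwaite) = (s₁²/n₁ + s₂²/n₂)² / [(s₁²/n₁)²/(n₁-1) + (s₂²/n₂)²/(n₂-1)] ≈ 29.70
t = (x̄₁ - x̄₂) / SE = (71.50 - 73.43) / 4.0776 = -1.93 / 4.0776 = -0.473
p-value = 0.6394

Since p-value > α = 0.05, we fail to reject H₀.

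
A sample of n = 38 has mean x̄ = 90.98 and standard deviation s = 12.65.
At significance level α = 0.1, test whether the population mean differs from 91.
One-sample t-test:
H₀: μ = 91
H₁: μ ≠ 91
df = n - 1 = 37
t = (x̄ - μ₀) / (s/√n) = (90.98 - 91) / (12.65/√38) = -0.010
p-value = 0.9923

Since p-value > α = 0.1, we fail to reject H₀.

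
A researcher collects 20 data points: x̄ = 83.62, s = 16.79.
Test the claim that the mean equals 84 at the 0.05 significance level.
One-sample t-test:
H₀: μ = 84
H₁: μ ≠ 84
df = n - 1 = 19
t = (x̄ - μ₀) / (s/√n) = (83.62 - 84) / (16.79/√20) = -0.101
p-value = 0.9204

Since p-value > α = 0.05, we fail to reject H₀.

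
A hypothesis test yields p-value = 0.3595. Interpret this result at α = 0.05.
Since p = 0.3595 > α = 0.05, fail to reject H₀.
There is insufficient evidence to reject the null hypothesis; the result is not statistically significant at the 0.05 level.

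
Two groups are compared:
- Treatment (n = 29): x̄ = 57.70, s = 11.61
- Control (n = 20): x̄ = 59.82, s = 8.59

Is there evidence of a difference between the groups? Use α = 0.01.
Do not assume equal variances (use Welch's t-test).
Welch's two-sample t-test:
H₀: μ₁ = μ₂
H₁: μ₁ ≠ μ₂
s₁²/n₁ = 11.61²/29 = 4.6480,  s₂²/n₂ = 8.59²/20 = 3.6894
SE = √(s₁²/n₁ + s₂²/n₂) = √(4.6480 + 3.6894) = 2.8875
df (Welch-Satterthwaite) = (s₁²/n₁ + s₂²/n₂)² / [(s₁²/n₁)²/(n₁-1) + (s₂²/n₂)²/(n₂-1)] ≈ 46.72
t = (x̄₁ - x̄₂) / SE = (57.70 - 59.82) / 2.8875 = -2.12 / 2.8875 = -0.734
p-value = 0.4665

Since p-value > α = 0.01, we fail to reject H₀.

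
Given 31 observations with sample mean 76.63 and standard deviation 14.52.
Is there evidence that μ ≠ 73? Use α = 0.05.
One-sample t-test:
H₀: μ = 73
H₁: μ ≠ 73
df = n - 1 = 30
t = (x̄ - μ₀) / (s/√n) = (76.63 - 73) / (14.52/√31) = 1.392
p-value = 0.1742

Since p-value > α = 0.05, we fail to reject H₀.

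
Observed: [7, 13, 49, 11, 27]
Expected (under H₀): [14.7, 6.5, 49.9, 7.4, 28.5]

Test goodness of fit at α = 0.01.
Chi-square goodness of fit test:
H₀: observed counts match expected distribution
H₁: observed counts differ from expected distribution
df = k - 1 = 4
χ² = Σ(O - E)²/E
   = (7 - 14.7)²/14.7 + (13 - 6.5)²/6.5 + (49 - 49.9)²/49.9 + (11 - 7.4)²/7.4 + (27 - 28.5)²/28.5
   = 4.033 + 6.500 + 0.016 + 1.751 + 0.079
   = 12.38
p-value = 0.0147

Since p-value > α = 0.01, we fail to reject H₀.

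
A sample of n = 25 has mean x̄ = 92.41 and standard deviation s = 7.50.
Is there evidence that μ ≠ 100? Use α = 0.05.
One-sample t-test:
H₀: μ = 100
H₁: μ ≠ 100
df = n - 1 = 24
t = (x̄ - μ₀) / (s/√n) = (92.41 - 100) / (7.50/√25) = -5.060
p-value < 0.0001

Since p-value < α = 0.05, we reject H₀.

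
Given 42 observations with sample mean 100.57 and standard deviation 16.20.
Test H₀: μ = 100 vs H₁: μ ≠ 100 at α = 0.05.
One-sample t-test:
H₀: μ = 100
H₁: μ ≠ 100
df = n - 1 = 41
t = (x̄ - μ₀) / (s/√n) = (100.57 - 100) / (16.20/√42) = 0.228
p-value = 0.8208

Since p-value > α = 0.05, we fail to reject H₀.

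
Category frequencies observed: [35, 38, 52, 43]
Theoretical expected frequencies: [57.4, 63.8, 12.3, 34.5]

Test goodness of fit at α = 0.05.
Chi-square goodness of fit test:
H₀: observed counts match expected distribution
H₁: observed counts differ from expected distribution
df = k - 1 = 3
χ² = Σ(O - E)²/E
   = (35 - 57.4)²/57.4 + (38 - 63.8)²/63.8 + (52 - 12.3)²/12.3 + (43 - 34.5)²/34.5
   = 8.741 + 10.433 + 128.137 + 2.094
   = 149.41
p-value < 0.0001

Since p-value < α = 0.05, we reject H₀.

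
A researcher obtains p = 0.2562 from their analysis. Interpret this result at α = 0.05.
Since p = 0.2562 > α = 0.05, fail to reject H₀.
There is insufficient evidence to reject the null hypothesis; the result is not statistically significant at the 0.05 level.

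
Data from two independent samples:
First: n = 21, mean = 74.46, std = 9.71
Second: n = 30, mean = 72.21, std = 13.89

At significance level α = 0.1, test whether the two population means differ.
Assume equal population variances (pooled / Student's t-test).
Student's two-sample t-test (equal variances):
H₀: μ₁ = μ₂
H₁: μ₁ ≠ μ₂
df = n₁ + n₂ - 2 = 49
Pooled variance s_p² = [(n₁-1)s₁² + (n₂-1)s₂²] / (n₁ + n₂ - 2) = [(20)(9.71²) + (29)(13.89²)] / 49 = 152.6676
SE = √(s_p²(1/n₁ + 1/n₂)) = √(152.6676 × (1/21 + 1/30)) = 3.5155
t = (x̄₁ - x̄₂) / SE = (74.46 - 72.21) / 3.5155 = 2.25 / 3.5155 = 0.640
p-value = 0.5251

Since p-value > α = 0.1, we fail to reject H₀.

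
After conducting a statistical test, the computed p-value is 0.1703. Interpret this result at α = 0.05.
Since p = 0.1703 > α = 0.05, fail to reject H₀.
There is insufficient evidence to reject the null hypothesis; the result is not statistically significant at the 0.05 level.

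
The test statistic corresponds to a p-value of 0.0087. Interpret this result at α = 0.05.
Since p = 0.0087 < α = 0.05, reject H₀.
There is sufficient evidence to reject the null hypothesis; the result is statistically significant at the 0.05 level.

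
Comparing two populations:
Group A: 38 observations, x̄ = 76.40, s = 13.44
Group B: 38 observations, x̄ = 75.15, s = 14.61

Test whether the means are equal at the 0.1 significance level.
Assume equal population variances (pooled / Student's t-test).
Student's two-sample t-test (equal variances):
H₀: μ₁ = μ₂
H₁: μ₁ ≠ μ₂
df = n₁ + n₂ - 2 = 74
Pooled variance s_p² = [(n₁-1)s₁² + (n₂-1)s₂²] / (n₁ + n₂ - 2) = [(37)(13.44²) + (37)(14.61²)] / 74 = 197.0428
SE = √(s_p²(1/n₁ + 1/n₂)) = √(197.0428 × (1/38 + 1/38)) = 3.2204
t = (x̄₁ - x̄₂) / SE = (76.40 - 75.15) / 3.2204 = 1.25 / 3.2204 = 0.388
p-value = 0.6990

Since p-value > α = 0.1, we fail to reject H₀.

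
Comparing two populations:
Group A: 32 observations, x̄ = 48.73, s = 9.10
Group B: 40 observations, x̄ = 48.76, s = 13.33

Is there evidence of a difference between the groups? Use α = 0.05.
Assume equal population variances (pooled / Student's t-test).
Student's two-sample t-test (equal variances):
H₀: μ₁ = μ₂
H₁: μ₁ ≠ μ₂
df = n₁ + n₂ - 2 = 70
Pooled variance s_p² = [(n₁-1)s₁² + (n₂-1)s₂²] / (n₁ + n₂ - 2) = [(31)(9.10²) + (39)(13.33²)] / 70 = 135.6711
SE = √(s_p²(1/n₁ + 1/n₂)) = √(135.6711 × (1/32 + 1/40)) = 2.7625
t = (x̄₁ - x̄₂) / SE = (48.73 - 48.76) / 2.7625 = -0.03 / 2.7625 = -0.011
p-value = 0.9914

Since p-value > α = 0.05, we fail to reject H₀.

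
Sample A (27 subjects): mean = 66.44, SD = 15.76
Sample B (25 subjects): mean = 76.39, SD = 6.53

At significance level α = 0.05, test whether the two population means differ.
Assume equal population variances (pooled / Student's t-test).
Student's two-sample t-test (equal variances):
H₀: μ₁ = μ₂
H₁: μ₁ ≠ μ₂
df = n₁ + n₂ - 2 = 50
Pooled variance s_p² = [(n₁-1)s₁² + (n₂-1)s₂²] / (n₁ + n₂ - 2) = [(26)(15.76²) + (24)(6.53²)] / 50 = 149.6240
SE = √(s_p²(1/n₁ + 1/n₂)) = √(149.6240 × (1/27 + 1/25)) = 3.3951
t = (x̄₁ - x̄₂) / SE = (66.44 - 76.39) / 3.3951 = -9.95 / 3.3951 = -2.931
p-value = 0.0051

Since p-value < α = 0.05, we reject H₀.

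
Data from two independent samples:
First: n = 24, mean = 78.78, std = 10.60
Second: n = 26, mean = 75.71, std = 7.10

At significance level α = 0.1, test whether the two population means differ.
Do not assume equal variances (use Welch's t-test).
Welch's two-sample t-test:
H₀: μ₁ = μ₂
H₁: μ₁ ≠ μ₂
s₁²/n₁ = 10.60²/24 = 4.6817,  s₂²/n₂ = 7.10²/26 = 1.9388
SE = √(s₁²/n₁ + s₂²/n₂) = √(4.6817 + 1.9388) = 2.5730
df (Welch-Satterthwaite) = (s₁²/n₁ + s₂²/n₂)² / [(s₁²/n₁)²/(n₁-1) + (s₂²/n₂)²/(n₂-1)] ≈ 39.73
t = (x̄₁ - x̄₂) / SE = (78.78 - 75.71) / 2.5730 = 3.07 / 2.5730 = 1.193
p-value = 0.2399

Since p-value > α = 0.1, we fail to reject H₀.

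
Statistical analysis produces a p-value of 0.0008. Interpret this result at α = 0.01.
Since p = 0.0008 < α = 0.01, reject H₀.
There is sufficient evidence to reject the null hypothesis; the result is statistically significant at the 0.01 level.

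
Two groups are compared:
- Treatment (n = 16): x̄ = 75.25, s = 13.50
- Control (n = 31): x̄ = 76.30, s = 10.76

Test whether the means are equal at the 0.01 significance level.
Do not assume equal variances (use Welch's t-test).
Welch's two-sample t-test:
H₀: μ₁ = μ₂
H₁: μ₁ ≠ μ₂
s₁²/n₁ = 13.50²/16 = 11.3906,  s₂²/n₂ = 10.76²/31 = 3.7348
SE = √(s₁²/n₁ + s₂²/n₂) = √(11.3906 + 3.7348) = 3.8891
df (Welch-Satterthwaite) = (s₁²/n₁ + s₂²/n₂)² / [(s₁²/n₁)²/(n₁-1) + (s₂²/n₂)²/(n₂-1)] ≈ 25.10
t = (x̄₁ - x̄₂) / SE = (75.25 - 76.30) / 3.8891 = -1.05 / 3.8891 = -0.270
p-value = 0.7894

Since p-value > α = 0.01, we fail to reject H₀.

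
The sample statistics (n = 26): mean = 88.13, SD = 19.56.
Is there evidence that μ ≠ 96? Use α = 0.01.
One-sample t-test:
H₀: μ = 96
H₁: μ ≠ 96
df = n - 1 = 25
t = (x̄ - μ₀) / (s/√n) = (88.13 - 96) / (19.56/√26) = -2.052
p-value = 0.0508

Since p-value > α = 0.01, we fail to reject H₀.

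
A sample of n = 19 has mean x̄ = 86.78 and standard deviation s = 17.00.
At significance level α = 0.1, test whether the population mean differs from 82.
One-sample t-test:
H₀: μ = 82
H₁: μ ≠ 82
df = n - 1 = 18
t = (x̄ - μ₀) / (s/√n) = (86.78 - 82) / (17.00/√19) = 1.226
p-value = 0.2361

Since p-value > α = 0.1, we fail to reject H₀.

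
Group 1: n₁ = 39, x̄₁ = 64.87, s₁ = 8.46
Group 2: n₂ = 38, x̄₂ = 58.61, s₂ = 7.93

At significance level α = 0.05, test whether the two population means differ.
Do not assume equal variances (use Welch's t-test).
Welch's two-sample t-test:
H₀: μ₁ = μ₂
H₁: μ₁ ≠ μ₂
s₁²/n₁ = 8.46²/39 = 1.8352,  s₂²/n₂ = 7.93²/38 = 1.6549
SE = √(s₁²/n₁ + s₂²/n₂) = √(1.8352 + 1.6549) = 1.8682
df (Welch-Satterthwaite) = (s₁²/n₁ + s₂²/n₂)² / [(s₁²/n₁)²/(n₁-1) + (s₂²/n₂)²/(n₂-1)] ≈ 74.89
t = (x̄₁ - x̄₂) / SE = (64.87 - 58.61) / 1.8682 = 6.26 / 1.8682 = 3.351
p-value = 0.0013

Since p-value < α = 0.05, we reject H₀.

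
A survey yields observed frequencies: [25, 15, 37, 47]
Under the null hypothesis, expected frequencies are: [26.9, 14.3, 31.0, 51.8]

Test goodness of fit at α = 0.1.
Chi-square goodness of fit test:
H₀: observed counts match expected distribution
H₁: observed counts differ from expected distribution
df = k - 1 = 3
χ² = Σ(O - E)²/E
   = (25 - 26.9)²/26.9 + (15 - 14.3)²/14.3 + (37 - 31.0)²/31.0 + (47 - 51.8)²/51.8
   = 0.134 + 0.034 + 1.161 + 0.445
   = 1.77
p-value = 0.6205

Since p-value > α = 0.1, we fail to reject H₀.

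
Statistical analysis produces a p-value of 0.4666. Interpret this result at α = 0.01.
Since p = 0.4666 > α = 0.01, fail to reject H₀.
There is insufficient evidence to reject the null hypothesis; the result is not statistically significant at the 0.01 level.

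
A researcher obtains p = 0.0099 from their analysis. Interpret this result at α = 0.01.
Since p = 0.0099 < α = 0.01, reject H₀.
There is sufficient evidence to reject the null hypothesis; the result is statistically significant at the 0.01 level.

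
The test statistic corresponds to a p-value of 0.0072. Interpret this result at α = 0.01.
Since p = 0.0072 < α = 0.01, reject H₀.
There is sufficient evidence to reject the null hypothesis; the result is statistically significant at the 0.01 level.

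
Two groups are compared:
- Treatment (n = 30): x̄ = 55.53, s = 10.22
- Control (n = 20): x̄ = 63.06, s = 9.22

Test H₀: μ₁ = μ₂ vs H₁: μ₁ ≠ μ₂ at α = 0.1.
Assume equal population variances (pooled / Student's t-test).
Student's two-sample t-test (equal variances):
H₀: μ₁ = μ₂
H₁: μ₁ ≠ μ₂
df = n₁ + n₂ - 2 = 48
Pooled variance s_p² = [(n₁-1)s₁² + (n₂-1)s₂²] / (n₁ + n₂ - 2) = [(29)(10.22²) + (19)(9.22²)] / 48 = 96.7534
SE = √(s_p²(1/n₁ + 1/n₂)) = √(96.7534 × (1/30 + 1/20)) = 2.8395
t = (x̄₁ - x̄₂) / SE = (55.53 - 63.06) / 2.8395 = -7.53 / 2.8395 = -2.652
p-value = 0.0108

Since p-value < α = 0.1, we reject H₀.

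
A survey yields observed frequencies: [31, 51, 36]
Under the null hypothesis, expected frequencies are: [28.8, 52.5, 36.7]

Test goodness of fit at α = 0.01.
Chi-square goodness of fit test:
H₀: observed counts match expected distribution
H₁: observed counts differ from expected distribution
df = k - 1 = 2
χ² = Σ(O - E)²/E
   = (31 - 28.8)²/28.8 + (51 - 52.5)²/52.5 + (36 - 36.7)²/36.7
   = 0.168 + 0.043 + 0.013
   = 0.22
p-value = 0.8939

Since p-value > α = 0.01, we fail to reject H₀.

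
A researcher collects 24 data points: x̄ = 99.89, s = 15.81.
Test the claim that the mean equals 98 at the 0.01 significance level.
One-sample t-test:
H₀: μ = 98
H₁: μ ≠ 98
df = n - 1 = 23
t = (x̄ - μ₀) / (s/√n) = (99.89 - 98) / (15.81/√24) = 0.586
p-value = 0.5638

Since p-value > α = 0.01, we fail to reject H₀.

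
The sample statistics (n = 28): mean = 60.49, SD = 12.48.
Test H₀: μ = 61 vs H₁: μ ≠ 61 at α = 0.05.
One-sample t-test:
H₀: μ = 61
H₁: μ ≠ 61
df = n - 1 = 27
t = (x̄ - μ₀) / (s/√n) = (60.49 - 61) / (12.48/√28) = -0.216
p-value = 0.8304

Since p-value > α = 0.05, we fail to reject H₀.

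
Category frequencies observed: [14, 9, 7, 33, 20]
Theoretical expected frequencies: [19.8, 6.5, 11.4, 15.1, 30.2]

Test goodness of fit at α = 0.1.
Chi-square goodness of fit test:
H₀: observed counts match expected distribution
H₁: observed counts differ from expected distribution
df = k - 1 = 4
χ² = Σ(O - E)²/E
   = (14 - 19.8)²/19.8 + (9 - 6.5)²/6.5 + (7 - 11.4)²/11.4 + (33 - 15.1)²/15.1 + (20 - 30.2)²/30.2
   = 1.699 + 0.962 + 1.698 + 21.219 + 3.445
   = 29.02
p-value < 0.0001

Since p-value < α = 0.1, we reject H₀.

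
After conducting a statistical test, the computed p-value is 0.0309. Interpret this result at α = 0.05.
Since p = 0.0309 < α = 0.05, reject H₀.
There is sufficient evidence to reject the null hypothesis; the result is statistically significant at the 0.05 level.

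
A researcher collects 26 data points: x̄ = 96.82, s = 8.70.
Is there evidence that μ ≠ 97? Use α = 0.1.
One-sample t-test:
H₀: μ = 97
H₁: μ ≠ 97
df = n - 1 = 25
t = (x̄ - μ₀) / (s/√n) = (96.82 - 97) / (8.70/√26) = -0.105
p-value = 0.9168

Since p-value > α = 0.1, we fail to reject H₀.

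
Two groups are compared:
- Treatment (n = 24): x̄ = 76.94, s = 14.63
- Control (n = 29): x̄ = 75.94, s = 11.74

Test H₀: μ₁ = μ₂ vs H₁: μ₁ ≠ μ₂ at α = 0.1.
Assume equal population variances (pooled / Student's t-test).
Student's two-sample t-test (equal variances):
H₀: μ₁ = μ₂
H₁: μ₁ ≠ μ₂
df = n₁ + n₂ - 2 = 51
Pooled variance s_p² = [(n₁-1)s₁² + (n₂-1)s₂²] / (n₁ + n₂ - 2) = [(23)(14.63²) + (28)(11.74²)] / 51 = 172.1965
SE = √(s_p²(1/n₁ + 1/n₂)) = √(172.1965 × (1/24 + 1/29)) = 3.6211
t = (x̄₁ - x̄₂) / SE = (76.94 - 75.94) / 3.6211 = 1.00 / 3.6211 = 0.276
p-value = 0.7835

Since p-value > α = 0.1, we fail to reject H₀.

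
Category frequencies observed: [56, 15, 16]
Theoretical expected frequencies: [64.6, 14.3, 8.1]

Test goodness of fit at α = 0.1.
Chi-square goodness of fit test:
H₀: observed counts match expected distribution
H₁: observed counts differ from expected distribution
df = k - 1 = 2
χ² = Σ(O - E)²/E
   = (56 - 64.6)²/64.6 + (15 - 14.3)²/14.3 + (16 - 8.1)²/8.1
   = 1.145 + 0.034 + 7.705
   = 8.88
p-value = 0.0118

Since p-value < α = 0.1, we reject H₀.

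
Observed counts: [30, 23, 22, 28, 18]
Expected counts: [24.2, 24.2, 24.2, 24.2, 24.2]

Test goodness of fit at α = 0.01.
Chi-square goodness of fit test:
H₀: observed counts match expected distribution
H₁: observed counts differ from expected distribution
df = k - 1 = 4
χ² = Σ(O - E)²/E
   = (30 - 24.2)²/24.2 + (23 - 24.2)²/24.2 + (22 - 24.2)²/24.2 + (28 - 24.2)²/24.2 + (18 - 24.2)²/24.2
   = 1.390 + 0.060 + 0.200 + 0.597 + 1.588
   = 3.83
p-value = 0.4288

Since p-value > α = 0.01, we fail to reject H₀.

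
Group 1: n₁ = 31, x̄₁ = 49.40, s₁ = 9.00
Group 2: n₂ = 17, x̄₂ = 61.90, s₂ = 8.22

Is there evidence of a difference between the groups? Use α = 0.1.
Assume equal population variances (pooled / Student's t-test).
Student's two-sample t-test (equal variances):
H₀: μ₁ = μ₂
H₁: μ₁ ≠ μ₂
df = n₁ + n₂ - 2 = 46
Pooled variance s_p² = [(n₁-1)s₁² + (n₂-1)s₂²] / (n₁ + n₂ - 2) = [(30)(9.00²) + (16)(8.22²)] / 46 = 76.3281
SE = √(s_p²(1/n₁ + 1/n₂)) = √(76.3281 × (1/31 + 1/17)) = 2.6367
t = (x̄₁ - x̄₂) / SE = (49.40 - 61.90) / 2.6367 = -12.50 / 2.6367 = -4.741
p-value < 0.0001

Since p-value < α = 0.1, we reject H₀.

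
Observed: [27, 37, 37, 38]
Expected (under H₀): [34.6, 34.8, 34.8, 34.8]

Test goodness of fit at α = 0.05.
Chi-square goodness of fit test:
H₀: observed counts match expected distribution
H₁: observed counts differ from expected distribution
df = k - 1 = 3
χ² = Σ(O - E)²/E
   = (27 - 34.6)²/34.6 + (37 - 34.8)²/34.8 + (37 - 34.8)²/34.8 + (38 - 34.8)²/34.8
   = 1.669 + 0.139 + 0.139 + 0.294
   = 2.24
p-value = 0.5238

Since p-value > α = 0.05, we fail to reject H₀.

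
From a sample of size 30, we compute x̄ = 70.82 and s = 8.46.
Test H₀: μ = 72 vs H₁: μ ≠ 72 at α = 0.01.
One-sample t-test:
H₀: μ = 72
H₁: μ ≠ 72
df = n - 1 = 29
t = (x̄ - μ₀) / (s/√n) = (70.82 - 72) / (8.46/√30) = -0.764
p-value = 0.4511

Since p-value > α = 0.01, we fail to reject H₀.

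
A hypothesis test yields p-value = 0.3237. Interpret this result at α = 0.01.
Since p = 0.3237 > α = 0.01, fail to reject H₀.
There is insufficient evidence to reject the null hypothesis; the result is not statistically significant at the 0.01 level.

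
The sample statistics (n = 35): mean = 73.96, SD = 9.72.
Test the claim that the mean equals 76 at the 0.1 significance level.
One-sample t-test:
H₀: μ = 76
H₁: μ ≠ 76
df = n - 1 = 34
t = (x̄ - μ₀) / (s/√n) = (73.96 - 76) / (9.72/√35) = -1.242
p-value = 0.2229

Since p-value > α = 0.1, we fail to reject H₀.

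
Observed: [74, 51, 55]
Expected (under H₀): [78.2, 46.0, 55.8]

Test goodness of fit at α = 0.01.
Chi-square goodness of fit test:
H₀: observed counts match expected distribution
H₁: observed counts differ from expected distribution
df = k - 1 = 2
χ² = Σ(O - E)²/E
   = (74 - 78.2)²/78.2 + (51 - 46.0)²/46.0 + (55 - 55.8)²/55.8
   = 0.226 + 0.543 + 0.011
   = 0.78
p-value = 0.6769

Since p-value > α = 0.01, we fail to reject H₀.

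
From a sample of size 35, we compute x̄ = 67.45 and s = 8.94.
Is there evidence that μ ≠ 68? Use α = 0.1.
One-sample t-test:
H₀: μ = 68
H₁: μ ≠ 68
df = n - 1 = 34
t = (x̄ - μ₀) / (s/√n) = (67.45 - 68) / (8.94/√35) = -0.364
p-value = 0.7181

Since p-value > α = 0.1, we fail to reject H₀.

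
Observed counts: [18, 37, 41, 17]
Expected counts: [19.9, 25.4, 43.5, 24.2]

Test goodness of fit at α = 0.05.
Chi-square goodness of fit test:
H₀: observed counts match expected distribution
H₁: observed counts differ from expected distribution
df = k - 1 = 3
χ² = Σ(O - E)²/E
   = (18 - 19.9)²/19.9 + (37 - 25.4)²/25.4 + (41 - 43.5)²/43.5 + (17 - 24.2)²/24.2
   = 0.181 + 5.298 + 0.144 + 2.142
   = 7.76
p-value = 0.0511

Since p-value > α = 0.05, we fail to reject H₀.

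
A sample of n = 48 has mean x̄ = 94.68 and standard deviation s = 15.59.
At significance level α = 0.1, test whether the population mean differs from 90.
One-sample t-test:
H₀: μ = 90
H₁: μ ≠ 90
df = n - 1 = 47
t = (x̄ - μ₀) / (s/√n) = (94.68 - 90) / (15.59/√48) = 2.080
p-value = 0.0430

Since p-value < α = 0.1, we reject H₀.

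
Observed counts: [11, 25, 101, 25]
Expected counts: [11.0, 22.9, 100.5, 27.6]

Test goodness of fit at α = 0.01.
Chi-square goodness of fit test:
H₀: observed counts match expected distribution
H₁: observed counts differ from expected distribution
df = k - 1 = 3
χ² = Σ(O - E)²/E
   = (11 - 11.0)²/11.0 + (25 - 22.9)²/22.9 + (101 - 100.5)²/100.5 + (25 - 27.6)²/27.6
   = 0.000 + 0.193 + 0.002 + 0.245
   = 0.44
p-value = 0.9319

Since p-value > α = 0.01, we fail to reject H₀.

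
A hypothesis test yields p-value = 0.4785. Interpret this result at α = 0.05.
Since p = 0.4785 > α = 0.05, fail to reject H₀.
There is insufficient evidence to reject the null hypothesis; the result is not statistically significant at the 0.05 level.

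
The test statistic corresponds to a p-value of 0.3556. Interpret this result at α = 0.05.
Since p = 0.3556 > α = 0.05, fail to reject H₀.
There is insufficient evidence to reject the null hypothesis; the result is not statistically significant at the 0.05 level.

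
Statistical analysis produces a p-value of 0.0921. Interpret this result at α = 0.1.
Since p = 0.0921 < α = 0.1, reject H₀.
There is sufficient evidence to reject the null hypothesis; the result is statistically significant at the 0.1 level.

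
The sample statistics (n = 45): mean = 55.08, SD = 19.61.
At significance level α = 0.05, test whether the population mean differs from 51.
One-sample t-test:
H₀: μ = 51
H₁: μ ≠ 51
df = n - 1 = 44
t = (x̄ - μ₀) / (s/√n) = (55.08 - 51) / (19.61/√45) = 1.396
p-value = 0.1698

Since p-value > α = 0.05, we fail to reject H₀.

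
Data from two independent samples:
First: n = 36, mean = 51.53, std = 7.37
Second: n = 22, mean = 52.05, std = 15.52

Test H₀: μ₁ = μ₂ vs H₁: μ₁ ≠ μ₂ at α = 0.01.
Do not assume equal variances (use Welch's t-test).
Welch's two-sample t-test:
H₀: μ₁ = μ₂
H₁: μ₁ ≠ μ₂
s₁²/n₁ = 7.37²/36 = 1.5088,  s₂²/n₂ = 15.52²/22 = 10.9487
SE = √(s₁²/n₁ + s₂²/n₂) = √(1.5088 + 10.9487) = 3.5295
df (Welch-Satterthwaite) = (s₁²/n₁ + s₂²/n₂)² / [(s₁²/n₁)²/(n₁-1) + (s₂²/n₂)²/(n₂-1)] ≈ 26.88
t = (x̄₁ - x̄₂) / SE = (51.53 - 52.05) / 3.5295 = -0.52 / 3.5295 = -0.147
p-value = 0.8840

Since p-value > α = 0.01, we fail to reject H₀.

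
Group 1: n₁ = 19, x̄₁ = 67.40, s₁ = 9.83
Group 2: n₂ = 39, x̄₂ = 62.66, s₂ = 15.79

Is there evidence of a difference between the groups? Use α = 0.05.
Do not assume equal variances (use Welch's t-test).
Welch's two-sample t-test:
H₀: μ₁ = μ₂
H₁: μ₁ ≠ μ₂
s₁²/n₁ = 9.83²/19 = 5.0857,  s₂²/n₂ = 15.79²/39 = 6.3929
SE = √(s₁²/n₁ + s₂²/n₂) = √(5.0857 + 6.3929) = 3.3880
df (Welch-Satterthwaite) = (s₁²/n₁ + s₂²/n₂)² / [(s₁²/n₁)²/(n₁-1) + (s₂²/n₂)²/(n₂-1)] ≈ 52.44
t = (x̄₁ - x̄₂) / SE = (67.40 - 62.66) / 3.3880 = 4.74 / 3.3880 = 1.399
p-value = 0.1677

Since p-value > α = 0.05, we fail to reject H₀.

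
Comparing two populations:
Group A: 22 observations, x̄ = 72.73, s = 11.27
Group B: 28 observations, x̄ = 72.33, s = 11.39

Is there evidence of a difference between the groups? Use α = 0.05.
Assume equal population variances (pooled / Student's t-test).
Student's two-sample t-test (equal variances):
H₀: μ₁ = μ₂
H₁: μ₁ ≠ μ₂
df = n₁ + n₂ - 2 = 48
Pooled variance s_p² = [(n₁-1)s₁² + (n₂-1)s₂²] / (n₁ + n₂ - 2) = [(21)(11.27²) + (27)(11.39²)] / 48 = 128.5425
SE = √(s_p²(1/n₁ + 1/n₂)) = √(128.5425 × (1/22 + 1/28)) = 3.2301
t = (x̄₁ - x̄₂) / SE = (72.73 - 72.33) / 3.2301 = 0.40 / 3.2301 = 0.124
p-value = 0.9020

Since p-value > α = 0.05, we fail to reject H₀.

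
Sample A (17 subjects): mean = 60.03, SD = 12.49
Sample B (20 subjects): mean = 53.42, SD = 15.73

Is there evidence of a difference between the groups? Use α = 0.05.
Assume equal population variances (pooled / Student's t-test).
Student's two-sample t-test (equal variances):
H₀: μ₁ = μ₂
H₁: μ₁ ≠ μ₂
df = n₁ + n₂ - 2 = 35
Pooled variance s_p² = [(n₁-1)s₁² + (n₂-1)s₂²] / (n₁ + n₂ - 2) = [(16)(12.49²) + (19)(15.73²)] / 35 = 205.6350
SE = √(s_p²(1/n₁ + 1/n₂)) = √(205.6350 × (1/17 + 1/20)) = 4.7305
t = (x̄₁ - x̄₂) / SE = (60.03 - 53.42) / 4.7305 = 6.61 / 4.7305 = 1.397
p-value = 0.1711

Since p-value > α = 0.05, we fail to reject H₀.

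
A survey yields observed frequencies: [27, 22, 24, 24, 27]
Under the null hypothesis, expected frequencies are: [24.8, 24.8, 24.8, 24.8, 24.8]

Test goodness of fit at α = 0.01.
Chi-square goodness of fit test:
H₀: observed counts match expected distribution
H₁: observed counts differ from expected distribution
df = k - 1 = 4
χ² = Σ(O - E)²/E
   = (27 - 24.8)²/24.8 + (22 - 24.8)²/24.8 + (24 - 24.8)²/24.8 + (24 - 24.8)²/24.8 + (27 - 24.8)²/24.8
   = 0.195 + 0.316 + 0.026 + 0.026 + 0.195
   = 0.76
p-value = 0.9440

Since p-value > α = 0.01, we fail to reject H₀.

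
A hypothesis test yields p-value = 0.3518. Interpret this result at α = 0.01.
Since p = 0.3518 > α = 0.01, fail to reject H₀.
There is insufficient evidence to reject the null hypothesis; the result is not statistically significant at the 0.01 level.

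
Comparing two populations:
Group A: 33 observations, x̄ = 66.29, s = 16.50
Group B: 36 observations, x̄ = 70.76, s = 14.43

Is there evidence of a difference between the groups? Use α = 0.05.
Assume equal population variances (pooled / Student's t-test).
Student's two-sample t-test (equal variances):
H₀: μ₁ = μ₂
H₁: μ₁ ≠ μ₂
df = n₁ + n₂ - 2 = 67
Pooled variance s_p² = [(n₁-1)s₁² + (n₂-1)s₂²] / (n₁ + n₂ - 2) = [(32)(16.50²) + (35)(14.43²)] / 67 = 238.8041
SE = √(s_p²(1/n₁ + 1/n₂)) = √(238.8041 × (1/33 + 1/36)) = 3.7242
t = (x̄₁ - x̄₂) / SE = (66.29 - 70.76) / 3.7242 = -4.47 / 3.7242 = -1.200
p-value = 0.2343

Since p-value > α = 0.05, we fail to reject H₀.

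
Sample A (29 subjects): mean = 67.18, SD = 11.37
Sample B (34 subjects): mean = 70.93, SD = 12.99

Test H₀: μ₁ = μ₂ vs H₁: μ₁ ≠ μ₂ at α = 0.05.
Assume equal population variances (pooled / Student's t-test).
Student's two-sample t-test (equal variances):
H₀: μ₁ = μ₂
H₁: μ₁ ≠ μ₂
df = n₁ + n₂ - 2 = 61
Pooled variance s_p² = [(n₁-1)s₁² + (n₂-1)s₂²] / (n₁ + n₂ - 2) = [(28)(11.37²) + (33)(12.99²)] / 61 = 150.6258
SE = √(s_p²(1/n₁ + 1/n₂)) = √(150.6258 × (1/29 + 1/34)) = 3.1023
t = (x̄₁ - x̄₂) / SE = (67.18 - 70.93) / 3.1023 = -3.75 / 3.1023 = -1.209
p-value = 0.2314

Since p-value > α = 0.05, we fail to reject H₀.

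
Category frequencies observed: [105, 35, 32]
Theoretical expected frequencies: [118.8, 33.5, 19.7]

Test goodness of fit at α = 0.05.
Chi-square goodness of fit test:
H₀: observed counts match expected distribution
H₁: observed counts differ from expected distribution
df = k - 1 = 2
χ² = Σ(O - E)²/E
   = (105 - 118.8)²/118.8 + (35 - 33.5)²/33.5 + (32 - 19.7)²/19.7
   = 1.603 + 0.067 + 7.680
   = 9.35
p-value = 0.0093

Since p-value < α = 0.05, we reject H₀.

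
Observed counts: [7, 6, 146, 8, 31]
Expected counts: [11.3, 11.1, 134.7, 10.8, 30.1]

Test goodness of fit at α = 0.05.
Chi-square goodness of fit test:
H₀: observed counts match expected distribution
H₁: observed counts differ from expected distribution
df = k - 1 = 4
χ² = Σ(O - E)²/E
   = (7 - 11.3)²/11.3 + (6 - 11.1)²/11.1 + (146 - 134.7)²/134.7 + (8 - 10.8)²/10.8 + (31 - 30.1)²/30.1
   = 1.636 + 2.343 + 0.948 + 0.726 + 0.027
   = 5.68
p-value = 0.2243

Since p-value > α = 0.05, we fail to reject H₀.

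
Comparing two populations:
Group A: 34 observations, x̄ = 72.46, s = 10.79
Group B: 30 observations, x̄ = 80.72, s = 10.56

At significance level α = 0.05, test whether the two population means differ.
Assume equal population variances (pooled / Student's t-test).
Student's two-sample t-test (equal variances):
H₀: μ₁ = μ₂
H₁: μ₁ ≠ μ₂
df = n₁ + n₂ - 2 = 62
Pooled variance s_p² = [(n₁-1)s₁² + (n₂-1)s₂²] / (n₁ + n₂ - 2) = [(33)(10.79²) + (29)(10.56²)] / 62 = 114.1273
SE = √(s_p²(1/n₁ + 1/n₂)) = √(114.1273 × (1/34 + 1/30)) = 2.6760
t = (x̄₁ - x̄₂) / SE = (72.46 - 80.72) / 2.6760 = -8.26 / 2.6760 = -3.087
p-value = 0.0030

Since p-value < α = 0.05, we reject H₀.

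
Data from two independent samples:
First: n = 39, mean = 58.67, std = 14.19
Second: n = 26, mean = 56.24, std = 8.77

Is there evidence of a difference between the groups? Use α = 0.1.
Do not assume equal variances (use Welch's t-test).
Welch's two-sample t-test:
H₀: μ₁ = μ₂
H₁: μ₁ ≠ μ₂
s₁²/n₁ = 14.19²/39 = 5.1630,  s₂²/n₂ = 8.77²/26 = 2.9582
SE = √(s₁²/n₁ + s₂²/n₂) = √(5.1630 + 2.9582) = 2.8498
df (Welch-Satterthwaite) = (s₁²/n₁ + s₂²/n₂)² / [(s₁²/n₁)²/(n₁-1) + (s₂²/n₂)²/(n₂-1)] ≈ 62.72
t = (x̄₁ - x̄₂) / SE = (58.67 - 56.24) / 2.8498 = 2.43 / 2.8498 = 0.853
p-value = 0.3971

Since p-value > α = 0.1, we fail to reject H₀.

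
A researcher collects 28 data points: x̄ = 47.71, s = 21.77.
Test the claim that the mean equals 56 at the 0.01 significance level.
One-sample t-test:
H₀: μ = 56
H₁: μ ≠ 56
df = n - 1 = 27
t = (x̄ - μ₀) / (s/√n) = (47.71 - 56) / (21.77/√28) = -2.015
p-value = 0.0540

Since p-value > α = 0.01, we fail to reject H₀.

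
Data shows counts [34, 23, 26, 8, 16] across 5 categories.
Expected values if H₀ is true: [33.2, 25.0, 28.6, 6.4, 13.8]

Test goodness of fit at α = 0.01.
Chi-square goodness of fit test:
H₀: observed counts match expected distribution
H₁: observed counts differ from expected distribution
df = k - 1 = 4
χ² = Σ(O - E)²/E
   = (34 - 33.2)²/33.2 + (23 - 25.0)²/25.0 + (26 - 28.6)²/28.6 + (8 - 6.4)²/6.4 + (16 - 13.8)²/13.8
   = 0.019 + 0.160 + 0.236 + 0.400 + 0.351
   = 1.17
p-value = 0.8836

Since p-value > α = 0.01, we fail to reject H₀.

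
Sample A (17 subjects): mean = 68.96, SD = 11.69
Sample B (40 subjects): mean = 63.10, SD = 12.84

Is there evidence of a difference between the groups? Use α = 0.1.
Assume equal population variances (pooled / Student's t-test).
Student's two-sample t-test (equal variances):
H₀: μ₁ = μ₂
H₁: μ₁ ≠ μ₂
df = n₁ + n₂ - 2 = 55
Pooled variance s_p² = [(n₁-1)s₁² + (n₂-1)s₂²] / (n₁ + n₂ - 2) = [(16)(11.69²) + (39)(12.84²)] / 55 = 156.6592
SE = √(s_p²(1/n₁ + 1/n₂)) = √(156.6592 × (1/17 + 1/40)) = 3.6238
t = (x̄₁ - x̄₂) / SE = (68.96 - 63.10) / 3.6238 = 5.86 / 3.6238 = 1.617
p-value = 0.1116

Since p-value > α = 0.1, we fail to reject H₀.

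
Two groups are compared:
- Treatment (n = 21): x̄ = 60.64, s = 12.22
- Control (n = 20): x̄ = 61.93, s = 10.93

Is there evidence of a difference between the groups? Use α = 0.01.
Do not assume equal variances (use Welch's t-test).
Welch's two-sample t-test:
H₀: μ₁ = μ₂
H₁: μ₁ ≠ μ₂
s₁²/n₁ = 12.22²/21 = 7.1109,  s₂²/n₂ = 10.93²/20 = 5.9732
SE = √(s₁²/n₁ + s₂²/n₂) = √(7.1109 + 5.9732) = 3.6172
df (Welch-Satterthwaite) = (s₁²/n₁ + s₂²/n₂)² / [(s₁²/n₁)²/(n₁-1) + (s₂²/n₂)²/(n₂-1)] ≈ 38.85
t = (x̄₁ - x̄₂) / SE = (60.64 - 61.93) / 3.6172 = -1.29 / 3.6172 = -0.357
p-value = 0.7233

Since p-value > α = 0.01, we fail to reject H₀.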